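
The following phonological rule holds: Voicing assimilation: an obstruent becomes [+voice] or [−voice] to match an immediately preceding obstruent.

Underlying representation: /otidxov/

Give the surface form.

[otidɣov]

/x/ after /d/ (voiced) → [ɣ]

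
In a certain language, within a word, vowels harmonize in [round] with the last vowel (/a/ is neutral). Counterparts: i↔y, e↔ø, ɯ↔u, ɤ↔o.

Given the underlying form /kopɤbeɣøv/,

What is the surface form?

/ɤ/ harmonizes with /ø/ ([+round]) → [o]
/e/ harmonizes with /ø/ ([+round]) → [ø]

[kopobøɣøv]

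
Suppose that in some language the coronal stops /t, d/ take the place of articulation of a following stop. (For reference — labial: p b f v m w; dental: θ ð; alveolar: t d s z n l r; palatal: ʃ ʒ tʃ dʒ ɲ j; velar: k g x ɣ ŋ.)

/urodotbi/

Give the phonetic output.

[urodopbi]

/t/ before /b/ (labial) → [p]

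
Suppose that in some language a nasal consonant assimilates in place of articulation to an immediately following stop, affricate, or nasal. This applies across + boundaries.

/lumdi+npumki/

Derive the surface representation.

/m/ before /d/ (alveolar) → [n]
/n/ before /p/ (labial) → [m]
/m/ before /k/ (velar) → [ŋ]

[lundi+mpuŋki]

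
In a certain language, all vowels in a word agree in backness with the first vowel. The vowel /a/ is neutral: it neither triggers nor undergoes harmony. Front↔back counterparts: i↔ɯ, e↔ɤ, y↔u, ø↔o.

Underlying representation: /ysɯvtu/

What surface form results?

[ysivty]

/ɯ/ harmonizes with /y/ ([-back]) → [i]
/u/ harmonizes with /y/ ([-back]) → [y]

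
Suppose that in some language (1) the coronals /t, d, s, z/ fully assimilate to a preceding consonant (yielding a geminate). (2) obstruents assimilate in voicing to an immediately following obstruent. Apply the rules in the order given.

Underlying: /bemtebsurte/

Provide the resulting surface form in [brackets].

[bemmebburre]

Rule 1: /t/ after /m/ → [m] (total assimilation)
Rule 1: /s/ after /b/ → [b] (total assimilation)
Rule 1: /t/ after /r/ → [r] (total assimilation)
After rule 1: bemmebburre
Rule 2: no segment meets the rule's conditions; no change.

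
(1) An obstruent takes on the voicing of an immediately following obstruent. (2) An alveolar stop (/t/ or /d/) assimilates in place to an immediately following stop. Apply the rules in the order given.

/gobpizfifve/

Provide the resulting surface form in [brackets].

Rule 1: /b/ before /p/ (voiceless) → [p]
Rule 1: /z/ before /f/ (voiceless) → [s]
Rule 1: /f/ before /v/ (voiced) → [v]
After rule 1: goppisfivve
Rule 2: no segment meets the rule's conditions; no change.

[goppisfivve]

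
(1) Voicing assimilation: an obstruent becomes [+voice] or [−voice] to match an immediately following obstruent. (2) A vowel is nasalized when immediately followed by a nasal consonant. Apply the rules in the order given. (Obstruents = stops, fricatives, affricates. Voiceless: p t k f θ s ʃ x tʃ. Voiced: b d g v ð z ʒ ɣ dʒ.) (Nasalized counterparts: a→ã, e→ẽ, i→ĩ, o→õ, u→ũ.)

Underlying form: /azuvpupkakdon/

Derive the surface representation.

[azufpupkagdõn]

Rule 1: /v/ before /p/ (voiceless) → [f]
Rule 1: /k/ before /d/ (voiced) → [g]
After rule 1: azufpupkagdon
Rule 2: /o/ before nasal /n/ → [õ]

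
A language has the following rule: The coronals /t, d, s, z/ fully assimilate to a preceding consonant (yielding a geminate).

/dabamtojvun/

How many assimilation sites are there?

1

/t/ after /m/ → [m] (total assimilation)
1 segment changes.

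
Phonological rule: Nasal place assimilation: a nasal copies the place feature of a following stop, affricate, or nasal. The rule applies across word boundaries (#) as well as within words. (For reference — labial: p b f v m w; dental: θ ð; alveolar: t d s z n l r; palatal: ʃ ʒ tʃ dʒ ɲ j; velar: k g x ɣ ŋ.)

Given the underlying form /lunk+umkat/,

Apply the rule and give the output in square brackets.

[luŋk+uŋkat]

/n/ before /k/ (velar) → [ŋ]
/m/ before /k/ (velar) → [ŋ]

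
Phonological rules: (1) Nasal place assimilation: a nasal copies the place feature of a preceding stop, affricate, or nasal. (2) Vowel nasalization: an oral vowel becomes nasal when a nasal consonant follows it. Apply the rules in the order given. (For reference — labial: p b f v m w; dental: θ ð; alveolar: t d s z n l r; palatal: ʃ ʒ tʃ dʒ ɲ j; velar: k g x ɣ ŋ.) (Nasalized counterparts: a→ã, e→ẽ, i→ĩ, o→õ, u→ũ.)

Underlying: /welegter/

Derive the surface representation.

[welegter]

Rule 1: no segment meets the rule's conditions; no change.
After rule 1: welegter
Rule 2: no segment meets the rule's conditions; no change.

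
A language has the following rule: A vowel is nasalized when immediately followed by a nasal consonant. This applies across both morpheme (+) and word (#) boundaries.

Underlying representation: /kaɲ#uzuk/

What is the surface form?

/a/ before nasal /ɲ/ → [ã]

[kãɲ#uzuk]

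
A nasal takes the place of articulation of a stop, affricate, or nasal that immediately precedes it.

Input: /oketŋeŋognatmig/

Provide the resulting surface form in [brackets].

[oketneŋogŋatnig]

/ŋ/ after /t/ (alveolar) → [n]
/n/ after /g/ (velar) → [ŋ]
/m/ after /t/ (alveolar) → [n]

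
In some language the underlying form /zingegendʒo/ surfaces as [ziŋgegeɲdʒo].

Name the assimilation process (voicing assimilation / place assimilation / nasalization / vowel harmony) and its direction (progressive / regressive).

/n/→[ŋ] /n/→[ɲ].
Each target copies a feature from the following segment, so the direction is regressive.

place assimilation, regressive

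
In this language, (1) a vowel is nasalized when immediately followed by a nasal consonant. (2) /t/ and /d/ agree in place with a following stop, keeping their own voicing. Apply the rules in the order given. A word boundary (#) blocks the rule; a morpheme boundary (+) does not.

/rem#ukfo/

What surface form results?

[rẽm#ukfo]

Rule 1: /e/ before nasal /m/ → [ẽ]
After rule 1: rẽm#ukfo
Rule 2: no segment meets the rule's conditions; no change.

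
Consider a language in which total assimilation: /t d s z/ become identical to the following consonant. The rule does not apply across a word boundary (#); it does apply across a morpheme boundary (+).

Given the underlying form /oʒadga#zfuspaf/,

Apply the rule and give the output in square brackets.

/d/ before /g/ → [g] (total assimilation)
/z/ before /f/ → [f] (total assimilation)
/s/ before /p/ → [p] (total assimilation)

[oʒagga#ffuppaf]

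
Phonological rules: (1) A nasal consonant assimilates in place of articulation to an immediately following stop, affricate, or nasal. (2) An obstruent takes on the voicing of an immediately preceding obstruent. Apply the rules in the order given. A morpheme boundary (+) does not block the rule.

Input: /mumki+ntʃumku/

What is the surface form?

[muŋki+ɲtʃuŋku]

Rule 1: /m/ before /k/ (velar) → [ŋ]
Rule 1: /n/ before /tʃ/ (palatal) → [ɲ]
Rule 1: /m/ before /k/ (velar) → [ŋ]
After rule 1: muŋki+ɲtʃuŋku
Rule 2: no segment meets the rule's conditions; no change.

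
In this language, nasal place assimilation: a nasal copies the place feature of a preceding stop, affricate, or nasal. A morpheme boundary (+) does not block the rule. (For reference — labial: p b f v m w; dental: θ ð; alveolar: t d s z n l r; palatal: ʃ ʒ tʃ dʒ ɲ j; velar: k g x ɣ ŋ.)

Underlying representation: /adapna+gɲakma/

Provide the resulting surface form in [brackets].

/n/ after /p/ (labial) → [m]
/ɲ/ after /g/ (velar) → [ŋ]
/m/ after /k/ (velar) → [ŋ]

[adapma+gŋakŋa]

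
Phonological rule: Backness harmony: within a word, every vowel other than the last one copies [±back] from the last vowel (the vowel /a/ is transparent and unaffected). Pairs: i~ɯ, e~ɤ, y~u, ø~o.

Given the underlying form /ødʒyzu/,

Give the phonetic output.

[odʒuzu]

/ø/ harmonizes with /u/ ([+back]) → [o]
/y/ harmonizes with /u/ ([+back]) → [u]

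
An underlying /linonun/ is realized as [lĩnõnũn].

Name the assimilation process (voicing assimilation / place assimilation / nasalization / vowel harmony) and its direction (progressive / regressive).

nasalization, regressive

/i/→[ĩ] /o/→[õ] /u/→[ũ].
Each target copies a feature from the following segment, so the direction is regressive.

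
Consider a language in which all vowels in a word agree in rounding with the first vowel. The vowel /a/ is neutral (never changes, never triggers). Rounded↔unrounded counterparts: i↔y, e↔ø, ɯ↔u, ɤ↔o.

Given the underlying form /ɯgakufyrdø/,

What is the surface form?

/u/ harmonizes with /ɯ/ ([-round]) → [ɯ]
/y/ harmonizes with /ɯ/ ([-round]) → [i]
/ø/ harmonizes with /ɯ/ ([-round]) → [e]

[ɯgakɯfirde]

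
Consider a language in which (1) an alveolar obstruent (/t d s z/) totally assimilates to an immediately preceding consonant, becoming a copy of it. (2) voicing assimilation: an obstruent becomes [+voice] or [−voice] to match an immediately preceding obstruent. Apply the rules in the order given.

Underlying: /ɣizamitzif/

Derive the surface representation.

Rule 1: /z/ after /t/ → [t] (total assimilation)
After rule 1: ɣizamittif
Rule 2: no segment meets the rule's conditions; no change.

[ɣizamittif]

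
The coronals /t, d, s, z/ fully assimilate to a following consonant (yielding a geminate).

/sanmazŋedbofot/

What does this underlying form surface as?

/z/ before /ŋ/ → [ŋ] (total assimilation)
/d/ before /b/ → [b] (total assimilation)

[sanmaŋŋebbofot]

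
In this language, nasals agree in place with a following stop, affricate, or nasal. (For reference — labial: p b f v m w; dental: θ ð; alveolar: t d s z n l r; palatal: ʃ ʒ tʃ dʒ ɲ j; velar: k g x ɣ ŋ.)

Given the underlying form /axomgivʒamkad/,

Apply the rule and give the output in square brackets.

/m/ before /g/ (velar) → [ŋ]
/m/ before /k/ (velar) → [ŋ]

[axoŋgivʒaŋkad]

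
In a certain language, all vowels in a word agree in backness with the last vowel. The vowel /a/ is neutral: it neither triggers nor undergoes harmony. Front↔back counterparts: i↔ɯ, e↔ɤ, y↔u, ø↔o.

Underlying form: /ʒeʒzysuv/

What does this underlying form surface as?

/e/ harmonizes with /u/ ([+back]) → [ɤ]
/y/ harmonizes with /u/ ([+back]) → [u]

[ʒɤʒzusuv]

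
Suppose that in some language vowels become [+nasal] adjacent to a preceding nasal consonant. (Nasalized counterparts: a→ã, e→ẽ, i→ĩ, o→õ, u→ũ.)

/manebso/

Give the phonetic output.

/a/ after nasal /m/ → [ã]
/e/ after nasal /n/ → [ẽ]

[mãnẽbso]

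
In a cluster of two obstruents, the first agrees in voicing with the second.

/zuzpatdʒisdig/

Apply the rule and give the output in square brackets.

[zuspaddʒizdig]

/z/ before /p/ (voiceless) → [s]
/t/ before /dʒ/ (voiced) → [d]
/s/ before /d/ (voiced) → [z]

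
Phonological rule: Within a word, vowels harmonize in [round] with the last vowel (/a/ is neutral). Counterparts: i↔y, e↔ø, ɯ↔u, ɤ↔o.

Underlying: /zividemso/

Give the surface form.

/i/ harmonizes with /o/ ([+round]) → [y]
/i/ harmonizes with /o/ ([+round]) → [y]
/e/ harmonizes with /o/ ([+round]) → [ø]

[zyvydømso]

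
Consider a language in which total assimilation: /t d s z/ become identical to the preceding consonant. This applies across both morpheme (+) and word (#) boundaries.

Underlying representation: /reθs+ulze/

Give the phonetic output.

/s/ after /θ/ → [θ] (total assimilation)
/z/ after /l/ → [l] (total assimilation)

[reθθ+ulle]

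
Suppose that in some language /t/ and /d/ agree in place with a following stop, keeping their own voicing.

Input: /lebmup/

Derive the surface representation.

no segment meets the rule's conditions; no change.

[lebmup]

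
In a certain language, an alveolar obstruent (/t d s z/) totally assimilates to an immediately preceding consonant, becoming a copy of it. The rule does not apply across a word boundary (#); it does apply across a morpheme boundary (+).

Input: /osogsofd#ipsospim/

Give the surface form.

/s/ after /g/ → [g] (total assimilation)
/d/ after /f/ → [f] (total assimilation)
/s/ after /p/ → [p] (total assimilation)

[osoggoff#ippospim]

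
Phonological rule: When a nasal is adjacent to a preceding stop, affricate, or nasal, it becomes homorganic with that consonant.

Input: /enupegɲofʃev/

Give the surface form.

/ɲ/ after /g/ (velar) → [ŋ]

[enupegŋofʃev]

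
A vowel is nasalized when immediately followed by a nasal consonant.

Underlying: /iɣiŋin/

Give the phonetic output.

/i/ before nasal /ŋ/ → [ĩ]
/i/ before nasal /n/ → [ĩ]

[iɣĩŋĩn]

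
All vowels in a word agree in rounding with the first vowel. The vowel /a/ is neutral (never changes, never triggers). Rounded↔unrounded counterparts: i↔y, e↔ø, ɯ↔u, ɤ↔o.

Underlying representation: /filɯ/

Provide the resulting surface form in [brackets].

[filɯ]

no segment meets the rule's conditions; no change.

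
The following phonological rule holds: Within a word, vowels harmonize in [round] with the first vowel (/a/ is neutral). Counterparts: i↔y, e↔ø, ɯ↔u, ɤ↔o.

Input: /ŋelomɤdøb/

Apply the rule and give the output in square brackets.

/o/ harmonizes with /e/ ([-round]) → [ɤ]
/ø/ harmonizes with /e/ ([-round]) → [e]

[ŋelɤmɤdeb]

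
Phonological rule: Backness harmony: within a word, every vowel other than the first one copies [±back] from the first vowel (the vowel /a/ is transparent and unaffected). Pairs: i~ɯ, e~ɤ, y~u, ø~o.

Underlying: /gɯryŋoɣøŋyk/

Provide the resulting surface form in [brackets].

/y/ harmonizes with /ɯ/ ([+back]) → [u]
/ø/ harmonizes with /ɯ/ ([+back]) → [o]
/y/ harmonizes with /ɯ/ ([+back]) → [u]

[gɯruŋoɣoŋuk]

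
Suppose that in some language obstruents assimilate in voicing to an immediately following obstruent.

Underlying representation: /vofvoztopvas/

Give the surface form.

/f/ before /v/ (voiced) → [v]
/z/ before /t/ (voiceless) → [s]
/p/ before /v/ (voiced) → [b]

[vovvostobvas]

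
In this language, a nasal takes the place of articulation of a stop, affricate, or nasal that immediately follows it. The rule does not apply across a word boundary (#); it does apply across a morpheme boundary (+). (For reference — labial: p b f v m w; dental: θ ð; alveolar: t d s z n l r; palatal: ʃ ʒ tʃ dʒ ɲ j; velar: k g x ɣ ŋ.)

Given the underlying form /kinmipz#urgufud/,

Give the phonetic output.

[kimmipz#urgufud]

/n/ before /m/ (labial) → [m]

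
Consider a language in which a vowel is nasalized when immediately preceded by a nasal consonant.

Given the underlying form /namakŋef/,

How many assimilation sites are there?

3

/a/ after nasal /n/ → [ã]
/a/ after nasal /m/ → [ã]
/e/ after nasal /ŋ/ → [ẽ]
3 segments change.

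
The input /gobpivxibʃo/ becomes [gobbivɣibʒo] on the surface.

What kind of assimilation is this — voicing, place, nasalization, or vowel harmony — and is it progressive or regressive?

voicing assimilation, progressive

/p/→[b] /x/→[ɣ] /ʃ/→[ʒ].
Each target copies a feature from the preceding segment, so the direction is progressive.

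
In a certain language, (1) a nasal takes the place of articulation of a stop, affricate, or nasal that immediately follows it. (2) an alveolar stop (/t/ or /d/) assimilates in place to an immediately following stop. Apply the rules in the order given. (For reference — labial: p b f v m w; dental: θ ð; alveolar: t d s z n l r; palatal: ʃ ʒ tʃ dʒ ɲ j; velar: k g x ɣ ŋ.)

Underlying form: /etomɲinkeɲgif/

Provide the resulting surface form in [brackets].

Rule 1: /m/ before /ɲ/ (palatal) → [ɲ]
Rule 1: /n/ before /k/ (velar) → [ŋ]
Rule 1: /ɲ/ before /g/ (velar) → [ŋ]
After rule 1: etoɲɲiŋkeŋgif
Rule 2: no segment meets the rule's conditions; no change.

[etoɲɲiŋkeŋgif]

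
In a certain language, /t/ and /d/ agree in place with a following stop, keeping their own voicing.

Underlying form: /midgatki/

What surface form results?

/d/ before /g/ (velar) → [g]
/t/ before /k/ (velar) → [k]

[miggakki]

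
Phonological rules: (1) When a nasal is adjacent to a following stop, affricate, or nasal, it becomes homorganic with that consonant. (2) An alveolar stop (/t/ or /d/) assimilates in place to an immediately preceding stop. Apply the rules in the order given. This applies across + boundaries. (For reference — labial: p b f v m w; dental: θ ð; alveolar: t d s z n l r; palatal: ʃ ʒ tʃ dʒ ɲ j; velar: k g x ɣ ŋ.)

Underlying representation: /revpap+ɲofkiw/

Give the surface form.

Rule 1: no segment meets the rule's conditions; no change.
After rule 1: revpap+ɲofkiw
Rule 2: no segment meets the rule's conditions; no change.

[revpap+ɲofkiw]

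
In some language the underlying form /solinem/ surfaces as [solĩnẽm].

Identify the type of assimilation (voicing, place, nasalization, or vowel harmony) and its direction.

/i/→[ĩ] /e/→[ẽ].
Each target copies a feature from the following segment, so the direction is regressive.

nasalization, regressive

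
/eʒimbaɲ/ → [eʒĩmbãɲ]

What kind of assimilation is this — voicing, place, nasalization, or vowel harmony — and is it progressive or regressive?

/i/→[ĩ] /a/→[ã].
Each target copies a feature from the following segment, so the direction is regressive.

nasalization, regressive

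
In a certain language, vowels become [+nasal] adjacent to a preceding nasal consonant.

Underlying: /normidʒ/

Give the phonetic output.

/o/ after nasal /n/ → [õ]
/i/ after nasal /m/ → [ĩ]

[nõrmĩdʒ]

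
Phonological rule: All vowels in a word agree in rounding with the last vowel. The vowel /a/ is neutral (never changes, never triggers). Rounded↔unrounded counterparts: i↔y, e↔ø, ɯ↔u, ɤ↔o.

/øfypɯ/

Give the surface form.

[efipɯ]

/ø/ harmonizes with /ɯ/ ([-round]) → [e]
/y/ harmonizes with /ɯ/ ([-round]) → [i]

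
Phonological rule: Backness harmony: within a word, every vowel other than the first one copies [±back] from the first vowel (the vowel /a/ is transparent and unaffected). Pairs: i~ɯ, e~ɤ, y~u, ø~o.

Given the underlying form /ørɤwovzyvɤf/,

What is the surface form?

/ɤ/ harmonizes with /ø/ ([-back]) → [e]
/o/ harmonizes with /ø/ ([-back]) → [ø]
/ɤ/ harmonizes with /ø/ ([-back]) → [e]

[ørewøvzyvef]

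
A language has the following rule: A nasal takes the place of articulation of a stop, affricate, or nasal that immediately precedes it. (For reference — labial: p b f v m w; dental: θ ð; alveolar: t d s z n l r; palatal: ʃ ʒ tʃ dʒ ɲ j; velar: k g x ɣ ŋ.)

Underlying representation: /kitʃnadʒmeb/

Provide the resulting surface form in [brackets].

[kitʃɲadʒɲeb]

/n/ after /tʃ/ (palatal) → [ɲ]
/m/ after /dʒ/ (palatal) → [ɲ]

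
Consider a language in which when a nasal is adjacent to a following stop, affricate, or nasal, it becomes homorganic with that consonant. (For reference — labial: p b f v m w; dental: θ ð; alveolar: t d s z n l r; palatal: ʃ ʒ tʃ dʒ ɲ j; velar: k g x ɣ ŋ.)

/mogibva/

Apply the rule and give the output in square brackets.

[mogibva]

no segment meets the rule's conditions; no change.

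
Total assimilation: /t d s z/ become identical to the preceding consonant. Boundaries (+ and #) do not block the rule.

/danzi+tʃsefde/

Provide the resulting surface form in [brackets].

/z/ after /n/ → [n] (total assimilation)
/s/ after /tʃ/ → [tʃ] (total assimilation)
/d/ after /f/ → [f] (total assimilation)

[danni+tʃtʃeffe]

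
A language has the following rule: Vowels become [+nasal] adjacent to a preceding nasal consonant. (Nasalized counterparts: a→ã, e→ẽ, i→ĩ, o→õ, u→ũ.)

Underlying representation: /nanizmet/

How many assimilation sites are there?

/a/ after nasal /n/ → [ã]
/i/ after nasal /n/ → [ĩ]
/e/ after nasal /m/ → [ẽ]
3 segments change.

3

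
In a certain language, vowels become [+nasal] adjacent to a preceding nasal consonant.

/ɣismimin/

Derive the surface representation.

[ɣismĩmĩn]

/i/ after nasal /m/ → [ĩ]
/i/ after nasal /m/ → [ĩ]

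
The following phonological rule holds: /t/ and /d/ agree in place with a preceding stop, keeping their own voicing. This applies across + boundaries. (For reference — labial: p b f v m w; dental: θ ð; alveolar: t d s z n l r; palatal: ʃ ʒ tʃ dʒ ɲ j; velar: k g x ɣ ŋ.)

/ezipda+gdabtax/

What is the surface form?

/d/ after /p/ (labial) → [b]
/d/ after /g/ (velar) → [g]
/t/ after /b/ (labial) → [p]

[ezipba+ggabpax]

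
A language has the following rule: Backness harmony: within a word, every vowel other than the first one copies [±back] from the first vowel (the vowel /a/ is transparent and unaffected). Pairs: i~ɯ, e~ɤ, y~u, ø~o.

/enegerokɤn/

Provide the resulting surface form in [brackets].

/o/ harmonizes with /e/ ([-back]) → [ø]
/ɤ/ harmonizes with /e/ ([-back]) → [e]

[enegerøken]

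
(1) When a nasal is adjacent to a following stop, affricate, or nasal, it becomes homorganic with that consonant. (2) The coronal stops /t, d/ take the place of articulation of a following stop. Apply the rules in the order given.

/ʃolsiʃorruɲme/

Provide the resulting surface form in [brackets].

Rule 1: /ɲ/ before /m/ (labial) → [m]
After rule 1: ʃolsiʃorrumme
Rule 2: no segment meets the rule's conditions; no change.

[ʃolsiʃorrumme]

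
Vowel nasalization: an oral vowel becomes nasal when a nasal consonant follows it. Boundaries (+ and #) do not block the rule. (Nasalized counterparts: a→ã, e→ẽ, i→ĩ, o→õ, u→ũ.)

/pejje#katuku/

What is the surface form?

[pejje#katuku]

no segment meets the rule's conditions; no change.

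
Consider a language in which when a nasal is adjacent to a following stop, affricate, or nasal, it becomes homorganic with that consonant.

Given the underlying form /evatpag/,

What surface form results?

no segment meets the rule's conditions; no change.

[evatpag]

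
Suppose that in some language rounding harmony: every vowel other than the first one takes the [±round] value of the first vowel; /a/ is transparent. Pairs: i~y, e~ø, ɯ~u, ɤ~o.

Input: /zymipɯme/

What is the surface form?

/i/ harmonizes with /y/ ([+round]) → [y]
/ɯ/ harmonizes with /y/ ([+round]) → [u]
/e/ harmonizes with /y/ ([+round]) → [ø]

[zymypumø]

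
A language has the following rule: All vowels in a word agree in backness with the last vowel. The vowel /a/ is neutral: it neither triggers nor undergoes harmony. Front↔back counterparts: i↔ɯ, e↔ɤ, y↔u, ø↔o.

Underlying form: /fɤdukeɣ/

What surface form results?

/ɤ/ harmonizes with /e/ ([-back]) → [e]
/u/ harmonizes with /e/ ([-back]) → [y]

[fedykeɣ]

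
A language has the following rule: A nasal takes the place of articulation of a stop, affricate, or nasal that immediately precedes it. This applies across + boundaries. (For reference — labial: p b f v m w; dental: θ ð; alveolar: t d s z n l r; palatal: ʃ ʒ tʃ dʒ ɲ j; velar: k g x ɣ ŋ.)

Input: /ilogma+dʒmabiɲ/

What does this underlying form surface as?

[ilogŋa+dʒɲabiɲ]

/m/ after /g/ (velar) → [ŋ]
/m/ after /dʒ/ (palatal) → [ɲ]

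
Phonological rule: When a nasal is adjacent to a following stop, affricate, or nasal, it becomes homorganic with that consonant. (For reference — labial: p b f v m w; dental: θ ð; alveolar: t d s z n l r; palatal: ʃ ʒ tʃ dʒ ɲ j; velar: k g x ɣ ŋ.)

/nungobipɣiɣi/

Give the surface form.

/n/ before /g/ (velar) → [ŋ]

[nuŋgobipɣiɣi]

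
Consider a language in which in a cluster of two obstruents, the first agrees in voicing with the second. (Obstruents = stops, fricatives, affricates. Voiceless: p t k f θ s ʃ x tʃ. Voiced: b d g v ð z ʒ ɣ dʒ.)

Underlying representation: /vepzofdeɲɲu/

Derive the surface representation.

/p/ before /z/ (voiced) → [b]
/f/ before /d/ (voiced) → [v]

[vebzovdeɲɲu]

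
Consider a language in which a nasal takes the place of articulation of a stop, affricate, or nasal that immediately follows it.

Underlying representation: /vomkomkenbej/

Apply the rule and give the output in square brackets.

/m/ before /k/ (velar) → [ŋ]
/m/ before /k/ (velar) → [ŋ]
/n/ before /b/ (labial) → [m]

[voŋkoŋkembej]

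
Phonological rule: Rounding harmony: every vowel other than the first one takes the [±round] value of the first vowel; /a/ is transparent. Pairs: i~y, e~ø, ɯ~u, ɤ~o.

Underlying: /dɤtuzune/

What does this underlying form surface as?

/u/ harmonizes with /ɤ/ ([-round]) → [ɯ]
/u/ harmonizes with /ɤ/ ([-round]) → [ɯ]

[dɤtɯzɯne]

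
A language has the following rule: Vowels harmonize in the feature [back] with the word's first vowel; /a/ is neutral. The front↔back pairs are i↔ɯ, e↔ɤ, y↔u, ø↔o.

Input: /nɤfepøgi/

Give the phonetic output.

[nɤfɤpogɯ]

/e/ harmonizes with /ɤ/ ([+back]) → [ɤ]
/ø/ harmonizes with /ɤ/ ([+back]) → [o]
/i/ harmonizes with /ɤ/ ([+back]) → [ɯ]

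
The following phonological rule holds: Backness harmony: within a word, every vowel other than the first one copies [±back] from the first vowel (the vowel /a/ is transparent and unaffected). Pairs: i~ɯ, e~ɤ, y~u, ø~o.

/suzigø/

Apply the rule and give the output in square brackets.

[suzɯgo]

/i/ harmonizes with /u/ ([+back]) → [ɯ]
/ø/ harmonizes with /u/ ([+back]) → [o]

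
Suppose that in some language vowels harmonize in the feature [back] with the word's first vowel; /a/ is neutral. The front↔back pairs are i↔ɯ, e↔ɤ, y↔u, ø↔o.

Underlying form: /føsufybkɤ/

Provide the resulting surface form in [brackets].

[føsyfybke]

/u/ harmonizes with /ø/ ([-back]) → [y]
/ɤ/ harmonizes with /ø/ ([-back]) → [e]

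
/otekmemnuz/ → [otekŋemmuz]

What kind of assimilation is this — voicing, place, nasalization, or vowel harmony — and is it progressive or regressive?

/m/→[ŋ] /n/→[m].
Each target copies a feature from the preceding segment, so the direction is progressive.

place assimilation, progressive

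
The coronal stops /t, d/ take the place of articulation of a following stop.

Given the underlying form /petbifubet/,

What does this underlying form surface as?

/t/ before /b/ (labial) → [p]

[pepbifubet]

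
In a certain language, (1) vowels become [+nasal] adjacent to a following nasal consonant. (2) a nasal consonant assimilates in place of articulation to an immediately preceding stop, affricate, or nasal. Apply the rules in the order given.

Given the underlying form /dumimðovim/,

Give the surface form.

Rule 1: /u/ before nasal /m/ → [ũ]
Rule 1: /i/ before nasal /m/ → [ĩ]
Rule 1: /i/ before nasal /m/ → [ĩ]
After rule 1: dũmĩmðovĩm
Rule 2: no segment meets the rule's conditions; no change.

[dũmĩmðovĩm]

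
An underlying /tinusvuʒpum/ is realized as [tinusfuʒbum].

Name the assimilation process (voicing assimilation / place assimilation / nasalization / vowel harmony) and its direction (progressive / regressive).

/v/→[f] /p/→[b].
Each target copies a feature from the preceding segment, so the direction is progressive.

voicing assimilation, progressive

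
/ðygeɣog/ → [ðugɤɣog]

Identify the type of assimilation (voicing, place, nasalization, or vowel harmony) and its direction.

/y/→[u] /e/→[ɤ].
Vowels agree with the last vowel, so the harmony is regressive.

vowel harmony, regressive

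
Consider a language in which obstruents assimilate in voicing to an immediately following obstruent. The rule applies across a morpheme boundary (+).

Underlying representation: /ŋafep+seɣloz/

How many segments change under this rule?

0

No segment meets the rule's conditions.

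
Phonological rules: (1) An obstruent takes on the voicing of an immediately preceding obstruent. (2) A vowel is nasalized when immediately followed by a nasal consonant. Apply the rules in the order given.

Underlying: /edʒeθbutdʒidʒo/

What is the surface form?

Rule 1: /b/ after /θ/ (voiceless) → [p]
Rule 1: /dʒ/ after /t/ (voiceless) → [tʃ]
After rule 1: edʒeθputtʃidʒo
Rule 2: no segment meets the rule's conditions; no change.

[edʒeθputtʃidʒo]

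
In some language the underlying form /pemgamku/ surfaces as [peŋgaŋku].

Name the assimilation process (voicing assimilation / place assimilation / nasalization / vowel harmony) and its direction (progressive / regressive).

/m/→[ŋ] /m/→[ŋ].
Each target copies a feature from the following segment, so the direction is regressive.

place assimilation, regressive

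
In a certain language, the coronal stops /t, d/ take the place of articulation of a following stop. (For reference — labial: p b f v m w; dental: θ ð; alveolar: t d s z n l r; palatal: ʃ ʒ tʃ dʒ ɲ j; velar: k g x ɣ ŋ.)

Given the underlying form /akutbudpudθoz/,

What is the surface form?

[akupbubpudθoz]

/t/ before /b/ (labial) → [p]
/d/ before /p/ (labial) → [b]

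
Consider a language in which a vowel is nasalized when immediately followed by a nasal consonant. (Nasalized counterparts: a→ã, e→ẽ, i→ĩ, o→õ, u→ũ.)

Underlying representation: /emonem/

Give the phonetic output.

[ẽmõnẽm]

/e/ before nasal /m/ → [ẽ]
/o/ before nasal /n/ → [õ]
/e/ before nasal /m/ → [ẽ]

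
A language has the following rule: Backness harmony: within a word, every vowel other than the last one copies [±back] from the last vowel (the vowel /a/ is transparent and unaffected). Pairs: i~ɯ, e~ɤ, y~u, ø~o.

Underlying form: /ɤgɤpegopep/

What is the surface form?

/ɤ/ harmonizes with /e/ ([-back]) → [e]
/ɤ/ harmonizes with /e/ ([-back]) → [e]
/o/ harmonizes with /e/ ([-back]) → [ø]

[egepegøpep]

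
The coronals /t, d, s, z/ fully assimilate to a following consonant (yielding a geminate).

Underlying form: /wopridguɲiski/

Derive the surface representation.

/d/ before /g/ → [g] (total assimilation)
/s/ before /k/ → [k] (total assimilation)

[woprigguɲikki]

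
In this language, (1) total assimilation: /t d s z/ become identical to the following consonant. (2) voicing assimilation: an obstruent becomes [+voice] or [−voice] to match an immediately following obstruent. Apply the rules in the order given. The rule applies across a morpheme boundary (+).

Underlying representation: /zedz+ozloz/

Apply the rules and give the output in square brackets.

[zezz+olloz]

Rule 1: /d/ before /z/ → [z] (total assimilation)
Rule 1: /z/ before /l/ → [l] (total assimilation)
After rule 1: zezz+olloz
Rule 2: no segment meets the rule's conditions; no change.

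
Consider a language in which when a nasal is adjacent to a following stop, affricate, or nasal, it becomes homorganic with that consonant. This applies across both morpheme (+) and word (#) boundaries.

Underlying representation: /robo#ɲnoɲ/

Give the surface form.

/ɲ/ before /n/ (alveolar) → [n]

[robo#nnoɲ]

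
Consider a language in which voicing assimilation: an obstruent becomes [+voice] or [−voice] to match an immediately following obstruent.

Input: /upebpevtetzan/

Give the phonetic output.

[upeppeftedzan]

/b/ before /p/ (voiceless) → [p]
/v/ before /t/ (voiceless) → [f]
/t/ before /z/ (voiced) → [d]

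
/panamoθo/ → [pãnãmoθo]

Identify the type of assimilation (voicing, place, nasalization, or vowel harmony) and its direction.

/a/→[ã] /a/→[ã].
Each target copies a feature from the following segment, so the direction is regressive.

nasalization, regressive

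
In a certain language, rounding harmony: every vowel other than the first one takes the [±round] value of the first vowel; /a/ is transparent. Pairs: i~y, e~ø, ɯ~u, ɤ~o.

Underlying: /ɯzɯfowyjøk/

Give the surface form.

[ɯzɯfɤwijek]

/o/ harmonizes with /ɯ/ ([-round]) → [ɤ]
/y/ harmonizes with /ɯ/ ([-round]) → [i]
/ø/ harmonizes with /ɯ/ ([-round]) → [e]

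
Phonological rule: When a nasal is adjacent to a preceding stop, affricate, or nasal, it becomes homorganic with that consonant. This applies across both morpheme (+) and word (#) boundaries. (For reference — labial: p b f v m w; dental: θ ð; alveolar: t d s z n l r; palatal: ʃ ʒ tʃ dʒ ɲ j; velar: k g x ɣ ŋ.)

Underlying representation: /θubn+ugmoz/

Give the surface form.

/n/ after /b/ (labial) → [m]
/m/ after /g/ (velar) → [ŋ]

[θubm+ugŋoz]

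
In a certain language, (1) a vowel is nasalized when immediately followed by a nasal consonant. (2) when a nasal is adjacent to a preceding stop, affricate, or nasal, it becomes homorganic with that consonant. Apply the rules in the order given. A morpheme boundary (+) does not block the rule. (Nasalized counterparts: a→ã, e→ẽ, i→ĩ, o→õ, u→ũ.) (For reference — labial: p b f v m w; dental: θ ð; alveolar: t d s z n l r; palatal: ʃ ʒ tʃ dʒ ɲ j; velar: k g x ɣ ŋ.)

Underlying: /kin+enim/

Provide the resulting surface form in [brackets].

[kĩn+ẽnĩm]

Rule 1: /i/ before nasal /n/ → [ĩ]
Rule 1: /e/ before nasal /n/ → [ẽ]
Rule 1: /i/ before nasal /m/ → [ĩ]
After rule 1: kĩn+ẽnĩm
Rule 2: no segment meets the rule's conditions; no change.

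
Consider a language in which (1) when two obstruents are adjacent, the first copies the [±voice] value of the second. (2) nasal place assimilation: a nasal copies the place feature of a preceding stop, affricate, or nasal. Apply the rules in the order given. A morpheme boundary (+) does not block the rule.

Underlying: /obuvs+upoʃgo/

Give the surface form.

Rule 1: /v/ before /s/ (voiceless) → [f]
Rule 1: /ʃ/ before /g/ (voiced) → [ʒ]
After rule 1: obufs+upoʒgo
Rule 2: no segment meets the rule's conditions; no change.

[obufs+upoʒgo]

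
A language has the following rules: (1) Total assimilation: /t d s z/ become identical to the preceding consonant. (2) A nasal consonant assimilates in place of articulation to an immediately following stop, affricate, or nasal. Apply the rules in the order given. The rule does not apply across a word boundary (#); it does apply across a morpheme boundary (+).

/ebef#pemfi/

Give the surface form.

[ebef#pemfi]

Rule 1: no segment meets the rule's conditions; no change.
After rule 1: ebef#pemfi
Rule 2: no segment meets the rule's conditions; no change.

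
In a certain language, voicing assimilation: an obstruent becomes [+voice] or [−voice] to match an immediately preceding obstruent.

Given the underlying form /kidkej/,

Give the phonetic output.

/k/ after /d/ (voiced) → [g]

[kidgej]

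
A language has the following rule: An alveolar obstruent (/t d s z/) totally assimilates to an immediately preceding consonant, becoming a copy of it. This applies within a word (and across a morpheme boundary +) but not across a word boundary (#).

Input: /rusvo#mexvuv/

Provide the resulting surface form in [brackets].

no segment meets the rule's conditions; no change.

[rusvo#mexvuv]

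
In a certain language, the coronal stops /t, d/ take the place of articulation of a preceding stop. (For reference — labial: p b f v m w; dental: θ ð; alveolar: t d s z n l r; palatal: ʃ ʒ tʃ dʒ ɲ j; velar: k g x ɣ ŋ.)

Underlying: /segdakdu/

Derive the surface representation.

[seggakgu]

/d/ after /g/ (velar) → [g]
/d/ after /k/ (velar) → [g]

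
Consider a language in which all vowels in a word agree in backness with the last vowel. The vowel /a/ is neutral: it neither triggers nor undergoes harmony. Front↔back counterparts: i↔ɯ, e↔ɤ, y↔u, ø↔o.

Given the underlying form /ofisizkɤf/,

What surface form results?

[ofɯsɯzkɤf]

/i/ harmonizes with /ɤ/ ([+back]) → [ɯ]
/i/ harmonizes with /ɤ/ ([+back]) → [ɯ]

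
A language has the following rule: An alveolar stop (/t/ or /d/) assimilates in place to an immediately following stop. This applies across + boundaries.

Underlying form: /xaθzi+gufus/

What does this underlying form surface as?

no segment meets the rule's conditions; no change.

[xaθzi+gufus]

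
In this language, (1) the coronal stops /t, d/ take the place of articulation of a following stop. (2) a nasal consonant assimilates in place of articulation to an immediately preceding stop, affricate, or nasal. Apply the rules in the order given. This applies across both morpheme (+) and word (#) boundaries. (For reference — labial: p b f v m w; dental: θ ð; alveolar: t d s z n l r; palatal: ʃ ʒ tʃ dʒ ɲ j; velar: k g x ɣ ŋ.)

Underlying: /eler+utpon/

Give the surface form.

[eler+uppon]

Rule 1: /t/ before /p/ (labial) → [p]
After rule 1: eler+uppon
Rule 2: no segment meets the rule's conditions; no change.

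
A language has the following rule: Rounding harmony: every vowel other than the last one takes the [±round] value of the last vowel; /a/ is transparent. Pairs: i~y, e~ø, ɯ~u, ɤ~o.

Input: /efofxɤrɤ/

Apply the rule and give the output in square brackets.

[efɤfxɤrɤ]

/o/ harmonizes with /ɤ/ ([-round]) → [ɤ]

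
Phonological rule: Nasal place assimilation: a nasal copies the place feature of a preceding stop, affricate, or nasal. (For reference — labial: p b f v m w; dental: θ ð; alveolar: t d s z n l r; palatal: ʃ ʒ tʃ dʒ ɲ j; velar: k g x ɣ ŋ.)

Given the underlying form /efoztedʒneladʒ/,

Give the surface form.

/n/ after /dʒ/ (palatal) → [ɲ]

[efoztedʒɲeladʒ]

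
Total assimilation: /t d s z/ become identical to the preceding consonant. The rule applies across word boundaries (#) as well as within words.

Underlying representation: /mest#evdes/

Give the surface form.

[mess#evves]

/t/ after /s/ → [s] (total assimilation)
/d/ after /v/ → [v] (total assimilation)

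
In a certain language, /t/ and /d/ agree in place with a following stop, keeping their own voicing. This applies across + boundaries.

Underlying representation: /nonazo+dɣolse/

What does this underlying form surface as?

no segment meets the rule's conditions; no change.

[nonazo+dɣolse]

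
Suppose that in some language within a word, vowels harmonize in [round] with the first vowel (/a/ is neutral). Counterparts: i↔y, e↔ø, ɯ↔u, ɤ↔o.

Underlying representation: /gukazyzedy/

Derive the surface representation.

/e/ harmonizes with /u/ ([+round]) → [ø]

[gukazyzødy]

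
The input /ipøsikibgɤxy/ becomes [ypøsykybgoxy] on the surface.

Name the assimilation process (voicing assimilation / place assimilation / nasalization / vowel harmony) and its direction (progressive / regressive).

vowel harmony, regressive

/i/→[y] /i/→[y] /i/→[y] /ɤ/→[o].
Vowels agree with the last vowel, so the harmony is regressive.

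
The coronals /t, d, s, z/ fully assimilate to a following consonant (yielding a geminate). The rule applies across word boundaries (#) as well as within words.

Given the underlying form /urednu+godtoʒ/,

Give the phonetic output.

[urennu+gottoʒ]

/d/ before /n/ → [n] (total assimilation)
/d/ before /t/ → [t] (total assimilation)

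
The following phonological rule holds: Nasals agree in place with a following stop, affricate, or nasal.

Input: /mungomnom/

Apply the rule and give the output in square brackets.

/n/ before /g/ (velar) → [ŋ]
/m/ before /n/ (alveolar) → [n]

[muŋgonnom]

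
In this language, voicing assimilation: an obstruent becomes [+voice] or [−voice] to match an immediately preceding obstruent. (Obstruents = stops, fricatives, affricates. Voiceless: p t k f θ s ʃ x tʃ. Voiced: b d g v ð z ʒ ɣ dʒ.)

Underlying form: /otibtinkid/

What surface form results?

[otibdinkid]

/t/ after /b/ (voiced) → [d]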